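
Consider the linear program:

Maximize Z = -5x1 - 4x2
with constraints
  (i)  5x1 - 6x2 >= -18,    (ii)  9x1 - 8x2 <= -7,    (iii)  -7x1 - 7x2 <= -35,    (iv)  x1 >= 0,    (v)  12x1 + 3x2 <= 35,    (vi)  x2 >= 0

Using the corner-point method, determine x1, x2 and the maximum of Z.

x1 = 12/11, x2 = 43/11, maximum Z = -232/11

At the optimal vertex, 5x1 - 6x2 = -18 and -7x1 - 7x2 = -35.
Solving simultaneously gives x1 = 12/11, x2 = 43/11.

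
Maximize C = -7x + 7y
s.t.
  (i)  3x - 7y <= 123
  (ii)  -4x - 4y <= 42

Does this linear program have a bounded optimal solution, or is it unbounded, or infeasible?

From the feasible point (99/20, -309/20), moving in the direction (-4, 4) keeps every constraint satisfied while C increases without bound.

unbounded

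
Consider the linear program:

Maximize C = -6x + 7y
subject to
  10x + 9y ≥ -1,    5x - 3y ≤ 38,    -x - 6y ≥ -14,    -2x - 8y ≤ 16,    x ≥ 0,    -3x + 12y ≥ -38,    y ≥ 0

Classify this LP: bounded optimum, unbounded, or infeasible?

bounded optimum

Corner points and C = -6x + 7y:
  (90/11, 32/33) → C = -1396/33
  (38/5, 0) → C = -228/5
  (0, 7/3) → C = 49/3
  (0, 0) → C = 0
The feasible region has finitely many vertices and no improving ray; the maximum is 49/3 at (0, 7/3).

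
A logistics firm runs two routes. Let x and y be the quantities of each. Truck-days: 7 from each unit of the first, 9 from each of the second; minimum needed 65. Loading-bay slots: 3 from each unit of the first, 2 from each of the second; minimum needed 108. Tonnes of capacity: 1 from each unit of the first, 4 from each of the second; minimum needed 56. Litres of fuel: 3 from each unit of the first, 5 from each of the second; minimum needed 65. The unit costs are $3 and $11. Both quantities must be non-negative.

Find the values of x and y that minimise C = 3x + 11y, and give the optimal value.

Feasible corners and C = 3x + 11y:
  (0, 54) → C = 594
  (56, 0) → C = 168
  (32, 6) → C = 162
The feasible region is unbounded (it extends along (0, 1), (1, 0)), but C strictly increases along every unbounded feasible direction, so there is no improving ray and the minimum is attained at a vertex.

At the optimal vertex, 3x + 2y = 108 and x + 4y = 56.
Solving simultaneously gives x = 32, y = 6.

x = 32, y = 6, minimum C = 162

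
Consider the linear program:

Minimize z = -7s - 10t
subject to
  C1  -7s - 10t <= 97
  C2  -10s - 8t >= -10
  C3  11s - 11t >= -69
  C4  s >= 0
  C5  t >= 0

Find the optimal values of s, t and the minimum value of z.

s = 0, t = 5/4, minimum z = -25/2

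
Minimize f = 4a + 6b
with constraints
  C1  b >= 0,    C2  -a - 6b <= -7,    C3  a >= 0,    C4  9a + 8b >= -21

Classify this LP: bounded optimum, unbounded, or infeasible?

bounded optimum

Vertices and f = 4a + 6b:
  (7, 0) → f = 28
  (0, 7/6) → f = 7
The feasible region has finitely many vertices and no improving ray; the minimum is 7 at (0, 7/6).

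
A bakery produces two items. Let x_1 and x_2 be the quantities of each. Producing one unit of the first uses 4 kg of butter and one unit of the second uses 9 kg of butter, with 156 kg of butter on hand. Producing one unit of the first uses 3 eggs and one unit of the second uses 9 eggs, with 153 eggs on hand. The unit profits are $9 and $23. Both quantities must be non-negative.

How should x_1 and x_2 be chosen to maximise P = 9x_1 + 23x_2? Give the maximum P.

x_1 = 3, x_2 = 16, maximum P = 395

The optimum lies where 4x_1 + 9x_2 = 156 and 3x_1 + 9x_2 = 153.
Solving simultaneously gives x_1 = 3, x_2 = 16.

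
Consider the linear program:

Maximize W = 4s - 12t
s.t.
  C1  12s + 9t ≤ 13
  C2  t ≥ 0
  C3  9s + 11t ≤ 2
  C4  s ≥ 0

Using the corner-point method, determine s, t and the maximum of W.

Vertices and W = 4s - 12t:
  (2/9, 0) → W = 8/9
  (0, 0) → W = 0
  (0, 2/11) → W = -24/11

At the optimal vertex, t = 0 and 9s + 11t = 2.
Solving simultaneously gives s = 2/9, t = 0.

s = 2/9, t = 0, maximum W = 8/9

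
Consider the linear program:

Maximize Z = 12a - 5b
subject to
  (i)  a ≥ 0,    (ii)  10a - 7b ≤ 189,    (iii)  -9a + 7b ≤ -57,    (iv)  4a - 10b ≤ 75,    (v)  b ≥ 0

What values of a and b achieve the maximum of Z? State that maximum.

Vertices and Z = 12a - 5b:
  (132, 1131/7) → Z = 5433/7
  (455/24, 1/12) → Z = 2725/12
  (19/3, 0) → Z = 76
  (75/4, 0) → Z = 225

a = 132, b = 1131/7, maximum Z = 5433/7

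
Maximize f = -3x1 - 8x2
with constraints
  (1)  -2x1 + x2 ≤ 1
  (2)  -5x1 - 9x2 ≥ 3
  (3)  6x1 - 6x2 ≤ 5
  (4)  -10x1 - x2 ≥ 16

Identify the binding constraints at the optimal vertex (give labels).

Extreme points and f = -3x1 - 8x2:
  (-11/6, -8/3) → f = 161/6
  (-17/12, -11/6) → f = 227/12
  (-91/66, -73/33) → f = 131/6

The maximum is at (-11/6, -8/3). Substituting into each constraint, equality holds for (1) and (3); the remaining constraints have slack.

(1) and (3)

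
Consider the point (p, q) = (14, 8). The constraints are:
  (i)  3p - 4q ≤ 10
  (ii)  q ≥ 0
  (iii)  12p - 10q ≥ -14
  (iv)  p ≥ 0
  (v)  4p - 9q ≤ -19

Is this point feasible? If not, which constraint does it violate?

not feasible — violates (v)

Constraint (v): 4p - 9q = -16, which is not ≤ -19. All other constraints are satisfied.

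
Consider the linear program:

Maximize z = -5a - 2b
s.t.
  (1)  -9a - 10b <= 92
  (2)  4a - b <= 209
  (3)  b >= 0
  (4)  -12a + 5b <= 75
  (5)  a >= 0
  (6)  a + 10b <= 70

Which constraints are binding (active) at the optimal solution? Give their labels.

Vertices and z = -5a - 2b:
  (209/4, 0) → z = -1045/4
  (2160/41, 71/41) → z = -10942/41
  (0, 0) → z = 0
  (0, 7) → z = -14

The maximum is at (0, 0). Substituting into each constraint, equality holds for (3) and (5); the remaining constraints have slack.

(3) and (5)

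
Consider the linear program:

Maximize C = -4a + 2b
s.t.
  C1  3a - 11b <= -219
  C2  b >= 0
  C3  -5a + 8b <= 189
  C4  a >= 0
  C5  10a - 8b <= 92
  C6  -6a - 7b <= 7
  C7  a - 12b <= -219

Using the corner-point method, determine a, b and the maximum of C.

Feasible corners and C = -4a + 2b:
  (0, 219/11) → C = 438/11
  (1382/43, 1233/43) → C = -3062/43
  (0, 189/8) → C = 189/4
  (281/5, 235/4) → C = -1073/10

a = 0, b = 189/8, maximum C = 189/4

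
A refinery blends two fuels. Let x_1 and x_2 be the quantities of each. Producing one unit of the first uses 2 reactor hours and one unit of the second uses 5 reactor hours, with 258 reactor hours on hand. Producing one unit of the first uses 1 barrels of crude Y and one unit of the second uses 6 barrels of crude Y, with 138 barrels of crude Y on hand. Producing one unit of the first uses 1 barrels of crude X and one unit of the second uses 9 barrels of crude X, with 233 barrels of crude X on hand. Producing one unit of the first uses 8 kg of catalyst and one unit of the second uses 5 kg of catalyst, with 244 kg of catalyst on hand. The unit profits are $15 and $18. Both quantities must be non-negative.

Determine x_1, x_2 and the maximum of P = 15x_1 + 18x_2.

Vertices and P = 15x_1 + 18x_2:
  (0, 0) → P = 0
  (0, 23) → P = 414
  (61/2, 0) → P = 915/2
  (18, 20) → P = 630

The optimum lies where x_1 + 6x_2 = 138 and 8x_1 + 5x_2 = 244.
Solving simultaneously gives x_1 = 18, x_2 = 20.

x_1 = 18, x_2 = 20, maximum P = 630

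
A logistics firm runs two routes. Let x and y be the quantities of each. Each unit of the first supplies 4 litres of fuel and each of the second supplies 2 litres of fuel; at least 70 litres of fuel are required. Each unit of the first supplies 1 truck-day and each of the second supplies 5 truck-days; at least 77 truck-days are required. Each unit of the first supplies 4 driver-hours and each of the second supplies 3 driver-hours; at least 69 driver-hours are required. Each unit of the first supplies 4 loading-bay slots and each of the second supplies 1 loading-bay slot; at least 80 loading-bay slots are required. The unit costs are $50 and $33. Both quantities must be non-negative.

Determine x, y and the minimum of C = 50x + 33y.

Extreme points and C = 50x + 33y:
  (0, 80) → C = 2640
  (77, 0) → C = 3850
  (17, 12) → C = 1246
The feasible region is unbounded (it extends along (0, 1), (1, 0)), but C strictly increases along every unbounded feasible direction, so there is no improving ray and the minimum is attained at a vertex.

x = 17, y = 12, minimum C = 1246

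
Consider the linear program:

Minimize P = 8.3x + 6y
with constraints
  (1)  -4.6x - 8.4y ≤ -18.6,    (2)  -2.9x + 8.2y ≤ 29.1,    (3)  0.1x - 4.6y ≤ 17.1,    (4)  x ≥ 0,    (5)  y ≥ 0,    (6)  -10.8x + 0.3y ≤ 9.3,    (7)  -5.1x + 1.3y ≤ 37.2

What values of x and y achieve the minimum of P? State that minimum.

x = 0, y = 31/14, minimum P = 93/7

The feasible region is unbounded (it extends along (82, 29), (46, 1)), but P strictly increases along every unbounded feasible direction, so there is no improving ray and the minimum is attained at a vertex.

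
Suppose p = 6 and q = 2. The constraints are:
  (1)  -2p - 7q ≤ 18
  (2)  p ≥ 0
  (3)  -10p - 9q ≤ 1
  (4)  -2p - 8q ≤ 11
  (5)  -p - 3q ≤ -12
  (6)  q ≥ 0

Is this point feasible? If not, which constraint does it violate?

(1): -26 ≤ 18 ✓
(2): 6 ≥ 0 ✓
(3): -78 ≤ 1 ✓
(4): -28 ≤ 11 ✓
(5): -12 ≤ -12 ✓
(6): 2 ≥ 0 ✓

feasible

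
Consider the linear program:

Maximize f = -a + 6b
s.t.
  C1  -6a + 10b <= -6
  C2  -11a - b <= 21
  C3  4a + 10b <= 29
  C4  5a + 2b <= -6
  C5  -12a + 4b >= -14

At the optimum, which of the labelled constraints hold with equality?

Extreme points and f = -a + 6b:
  (-51/29, -48/29) → f = -237/29
  (-24/31, -33/31) → f = -174/31
  (-5/4, -29/4) → f = -169/4
  (1/11, -71/22) → f = -214/11

The maximum is at (-24/31, -33/31). Substituting into each constraint, equality holds for C1 and C4; the remaining constraints have slack.

C1 and C4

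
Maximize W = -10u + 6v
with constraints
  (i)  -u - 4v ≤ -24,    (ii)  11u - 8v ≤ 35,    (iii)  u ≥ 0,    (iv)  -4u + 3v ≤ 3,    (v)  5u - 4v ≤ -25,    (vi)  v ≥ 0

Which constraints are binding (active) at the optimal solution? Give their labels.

(iv) and (v)

Vertices and W = -10u + 6v:
  (129, 173) → W = -252
  (85, 225/2) → W = -175
  (63, 85) → W = -120

The maximum is at (63, 85). Substituting into each constraint, equality holds for (iv) and (v); the remaining constraints have slack.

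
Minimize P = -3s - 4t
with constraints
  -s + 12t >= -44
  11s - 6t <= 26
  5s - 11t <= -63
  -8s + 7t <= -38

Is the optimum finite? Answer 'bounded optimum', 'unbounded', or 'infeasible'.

The boundaries -s + 12t = -44 and 5s - 11t = -63 meet at (-1240/49, -283/49), but that point violates -8s + 7t ≤ -38. Every candidate vertex is excluded by some other constraint, so the feasible region is empty.

infeasible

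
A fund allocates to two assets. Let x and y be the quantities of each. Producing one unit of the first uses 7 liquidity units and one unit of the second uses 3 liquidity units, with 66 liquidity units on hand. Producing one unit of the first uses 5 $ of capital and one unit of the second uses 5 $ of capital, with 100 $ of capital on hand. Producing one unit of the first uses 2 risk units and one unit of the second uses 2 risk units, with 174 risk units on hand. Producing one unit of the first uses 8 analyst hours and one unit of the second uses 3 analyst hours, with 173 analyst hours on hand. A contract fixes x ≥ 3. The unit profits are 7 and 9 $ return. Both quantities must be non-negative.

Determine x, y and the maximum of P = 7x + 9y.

Feasible corners and P = 7x + 9y:
  (66/7, 0) → P = 66
  (3, 0) → P = 21
  (3, 15) → P = 156

The optimum lies where 7x + 3y = 66 and x = 3.
Solving simultaneously gives x = 3, y = 15.

x = 3, y = 15, maximum P = 156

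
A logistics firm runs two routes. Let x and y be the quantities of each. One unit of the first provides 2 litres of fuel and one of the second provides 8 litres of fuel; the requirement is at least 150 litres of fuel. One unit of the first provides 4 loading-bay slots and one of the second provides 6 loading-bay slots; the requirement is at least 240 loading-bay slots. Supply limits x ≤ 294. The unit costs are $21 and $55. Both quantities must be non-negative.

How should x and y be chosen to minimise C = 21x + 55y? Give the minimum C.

x = 51, y = 6, minimum C = 1401

Feasible corners and C = 21x + 55y:
  (0, 40) → C = 2200
  (75, 0) → C = 1575
  (294, 0) → C = 6174
  (51, 6) → C = 1401
The feasible region is unbounded (it extends along (0, 1)), but C strictly increases along every unbounded feasible direction, so there is no improving ray and the minimum is attained at a vertex.

The binding constraints are 2x + 8y = 150 and 4x + 6y = 240.
Solving simultaneously gives x = 51, y = 6.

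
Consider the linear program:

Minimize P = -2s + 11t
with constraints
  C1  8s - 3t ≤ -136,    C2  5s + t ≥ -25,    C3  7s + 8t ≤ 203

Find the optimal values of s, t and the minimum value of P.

s = -211/23, t = 480/23, minimum P = 5702/23

Corner points and P = -2s + 11t:
  (-211/23, 480/23) → P = 5702/23
  (-479/85, 2576/85) → P = 29294/85
  (-403/33, 1190/33) → P = 4632/11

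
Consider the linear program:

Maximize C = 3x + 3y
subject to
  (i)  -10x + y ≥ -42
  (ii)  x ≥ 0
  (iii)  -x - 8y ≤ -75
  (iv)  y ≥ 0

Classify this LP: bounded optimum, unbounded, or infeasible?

unbounded

From the feasible point (137/27, 236/27), moving in the direction (0, 1) keeps every constraint satisfied while C increases without bound.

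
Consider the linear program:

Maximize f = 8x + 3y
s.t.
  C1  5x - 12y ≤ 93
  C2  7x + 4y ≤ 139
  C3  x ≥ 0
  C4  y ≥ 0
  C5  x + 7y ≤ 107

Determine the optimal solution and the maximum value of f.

Vertices and f = 8x + 3y:
  (255/13, 11/26) → f = 4113/26
  (93/5, 0) → f = 744/5
  (109/9, 122/9) → f = 1238/9
  (0, 0) → f = 0
  (0, 107/7) → f = 321/7

x = 255/13, y = 11/26, maximum f = 4113/26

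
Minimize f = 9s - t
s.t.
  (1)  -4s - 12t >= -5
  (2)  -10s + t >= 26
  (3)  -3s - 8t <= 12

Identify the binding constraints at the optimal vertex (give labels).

(1) and (3)

Feasible corners and f = 9s - t:
  (-307/124, 77/62) → f = -2917/124
  (-46, 63/4) → f = -1719/4
  (-220/83, -42/83) → f = -1938/83

The minimum is at (-46, 63/4). Substituting into each constraint, equality holds for (1) and (3); the remaining constraints have slack.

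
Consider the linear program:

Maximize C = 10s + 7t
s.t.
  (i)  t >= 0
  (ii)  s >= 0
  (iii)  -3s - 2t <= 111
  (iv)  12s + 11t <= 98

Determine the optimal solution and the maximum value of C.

s = 49/6, t = 0, maximum C = 245/3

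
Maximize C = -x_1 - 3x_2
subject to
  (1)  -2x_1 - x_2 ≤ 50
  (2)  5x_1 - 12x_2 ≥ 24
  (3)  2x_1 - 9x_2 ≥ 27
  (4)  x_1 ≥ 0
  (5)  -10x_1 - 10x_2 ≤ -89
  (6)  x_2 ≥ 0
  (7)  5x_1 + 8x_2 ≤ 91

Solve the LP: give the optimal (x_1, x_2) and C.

x_1 = 27/2, x_2 = 0, maximum C = -27/2

Feasible corners and C = -x_1 - 3x_2:
  (27/2, 0) → C = -27/2
  (1035/61, 47/61) → C = -1176/61
  (91/5, 0) → C = -91/5

The optimum lies where 2x_1 - 9x_2 = 27 and x_2 = 0.
Solving simultaneously gives x_1 = 27/2, x_2 = 0.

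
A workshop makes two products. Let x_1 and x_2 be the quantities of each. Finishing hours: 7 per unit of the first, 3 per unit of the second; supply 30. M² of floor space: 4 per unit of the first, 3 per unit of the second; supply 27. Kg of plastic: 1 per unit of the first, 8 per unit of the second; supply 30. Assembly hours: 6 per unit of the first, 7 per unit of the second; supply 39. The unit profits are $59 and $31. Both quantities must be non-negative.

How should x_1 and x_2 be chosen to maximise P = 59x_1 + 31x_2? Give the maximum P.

x_1 = 3, x_2 = 3, maximum P = 270

The optimum lies where 7x_1 + 3x_2 = 30 and 6x_1 + 7x_2 = 39.
Solving simultaneously gives x_1 = 3, x_2 = 3.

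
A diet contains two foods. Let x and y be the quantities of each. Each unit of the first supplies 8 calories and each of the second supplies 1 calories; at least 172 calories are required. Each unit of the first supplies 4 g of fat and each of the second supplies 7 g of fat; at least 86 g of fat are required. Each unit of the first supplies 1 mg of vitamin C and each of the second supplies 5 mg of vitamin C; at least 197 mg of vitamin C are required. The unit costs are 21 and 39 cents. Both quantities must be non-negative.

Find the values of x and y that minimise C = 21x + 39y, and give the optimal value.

x = 17, y = 36, minimum C = 1761

Feasible corners and C = 21x + 39y:
  (0, 172) → C = 6708
  (197, 0) → C = 4137
  (17, 36) → C = 1761
The feasible region is unbounded (it extends along (0, 1), (1, 0)), but C strictly increases along every unbounded feasible direction, so there is no improving ray and the minimum is attained at a vertex.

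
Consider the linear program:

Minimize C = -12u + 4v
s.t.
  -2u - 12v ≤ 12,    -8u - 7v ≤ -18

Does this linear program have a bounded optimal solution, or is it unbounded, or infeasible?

From the feasible point (150/41, -66/41), moving in the direction (12, -2) keeps every constraint satisfied while C decreases without bound.

unbounded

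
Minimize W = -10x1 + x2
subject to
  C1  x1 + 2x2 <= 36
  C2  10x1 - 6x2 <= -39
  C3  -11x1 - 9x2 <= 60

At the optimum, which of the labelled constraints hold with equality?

C1 and C2

Feasible corners and W = -10x1 + x2:
  (69/13, 399/26) → W = -981/26
  (-444/13, 456/13) → W = 4896/13
  (-237/52, -57/52) → W = 2313/52

The minimum is at (69/13, 399/26). Substituting into each constraint, equality holds for C1 and C2; the remaining constraints have slack.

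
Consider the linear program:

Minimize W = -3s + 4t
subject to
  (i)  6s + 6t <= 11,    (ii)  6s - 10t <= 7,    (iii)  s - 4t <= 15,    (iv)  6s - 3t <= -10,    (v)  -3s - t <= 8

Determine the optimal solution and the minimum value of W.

Corner points and W = -3s + 4t:
  (-1/2, 7/3) → W = 65/6
  (-59/12, 27/4) → W = 167/4
  (-34/15, -6/5) → W = 2

s = -34/15, t = -6/5, minimum W = 2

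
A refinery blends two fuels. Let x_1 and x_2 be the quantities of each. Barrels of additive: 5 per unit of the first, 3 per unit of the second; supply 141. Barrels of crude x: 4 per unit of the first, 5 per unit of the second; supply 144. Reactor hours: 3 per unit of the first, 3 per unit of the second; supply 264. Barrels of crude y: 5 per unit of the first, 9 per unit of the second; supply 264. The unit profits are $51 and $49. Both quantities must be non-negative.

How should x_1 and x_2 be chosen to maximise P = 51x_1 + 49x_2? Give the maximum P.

Vertices and P = 51x_1 + 49x_2:
  (0, 0) → P = 0
  (0, 144/5) → P = 7056/5
  (141/5, 0) → P = 7191/5
  (21, 12) → P = 1659

x_1 = 21, x_2 = 12, maximum P = 1659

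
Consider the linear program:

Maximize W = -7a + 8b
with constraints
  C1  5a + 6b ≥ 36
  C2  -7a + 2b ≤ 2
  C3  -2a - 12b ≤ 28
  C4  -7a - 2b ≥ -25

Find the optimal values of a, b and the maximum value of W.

Extreme points and W = -7a + 8b:
  (15/13, 131/26) → W = 419/13
  (39/16, 127/32) → W = 235/16
  (23/14, 27/4) → W = 85/2

a = 23/14, b = 27/4, maximum W = 85/2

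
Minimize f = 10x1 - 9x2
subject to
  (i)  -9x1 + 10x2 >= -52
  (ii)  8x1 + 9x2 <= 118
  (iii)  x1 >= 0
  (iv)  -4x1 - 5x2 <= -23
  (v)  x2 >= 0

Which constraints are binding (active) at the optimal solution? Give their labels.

(ii) and (iii)

Extreme points and f = 10x1 - 9x2:
  (1648/161, 646/161) → f = 10666/161
  (52/9, 0) → f = 520/9
  (0, 118/9) → f = -118
  (0, 23/5) → f = -207/5
  (23/4, 0) → f = 115/2

The minimum is at (0, 118/9). Substituting into each constraint, equality holds for (ii) and (iii); the remaining constraints have slack.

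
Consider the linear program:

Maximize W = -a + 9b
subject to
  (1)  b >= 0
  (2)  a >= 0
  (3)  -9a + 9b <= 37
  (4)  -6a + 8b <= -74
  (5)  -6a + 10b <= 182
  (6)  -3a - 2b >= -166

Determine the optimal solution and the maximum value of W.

Corner points and W = -a + 9b:
  (37/3, 0) → W = -37/3
  (166/3, 0) → W = -166/3
  (41, 43/2) → W = 305/2

The binding constraints are -6a + 8b = -74 and -3a - 2b = -166.
Solving simultaneously gives a = 41, b = 43/2.

a = 41, b = 43/2, maximum W = 305/2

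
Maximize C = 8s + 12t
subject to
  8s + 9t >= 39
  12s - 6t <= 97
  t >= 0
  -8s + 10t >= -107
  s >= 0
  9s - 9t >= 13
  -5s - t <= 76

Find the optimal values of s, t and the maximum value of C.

s = 265/18, t = 239/18, maximum C = 2494/9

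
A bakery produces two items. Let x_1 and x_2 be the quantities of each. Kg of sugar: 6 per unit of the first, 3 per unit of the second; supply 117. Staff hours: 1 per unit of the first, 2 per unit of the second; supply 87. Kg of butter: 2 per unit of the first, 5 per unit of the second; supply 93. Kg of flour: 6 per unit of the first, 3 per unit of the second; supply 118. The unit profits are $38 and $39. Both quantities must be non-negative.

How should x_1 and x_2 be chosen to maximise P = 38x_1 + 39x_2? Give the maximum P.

Feasible corners and P = 38x_1 + 39x_2:
  (0, 0) → P = 0
  (0, 93/5) → P = 3627/5
  (39/2, 0) → P = 741
  (51/4, 27/2) → P = 1011

x_1 = 51/4, x_2 = 27/2, maximum P = 1011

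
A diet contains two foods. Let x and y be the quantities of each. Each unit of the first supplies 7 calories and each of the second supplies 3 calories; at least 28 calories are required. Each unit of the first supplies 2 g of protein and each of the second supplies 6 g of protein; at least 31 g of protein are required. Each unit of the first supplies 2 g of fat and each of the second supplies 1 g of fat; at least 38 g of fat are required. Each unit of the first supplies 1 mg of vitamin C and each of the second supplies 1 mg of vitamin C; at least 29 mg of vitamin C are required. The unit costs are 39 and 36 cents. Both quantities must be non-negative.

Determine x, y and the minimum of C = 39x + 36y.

The feasible region is unbounded (it extends along (0, 1), (1, 0)), but C strictly increases along every unbounded feasible direction, so there is no improving ray and the minimum is attained at a vertex.

At the optimal vertex, 2x + y = 38 and x + y = 29.
Solving simultaneously gives x = 9, y = 20.

x = 9, y = 20, minimum C = 1071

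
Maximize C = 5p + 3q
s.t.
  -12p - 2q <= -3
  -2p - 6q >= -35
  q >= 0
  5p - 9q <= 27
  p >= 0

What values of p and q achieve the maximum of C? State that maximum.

Corner points and C = 5p + 3q:
  (1/4, 0) → C = 5/4
  (0, 3/2) → C = 9/2
  (159/16, 121/48) → C = 229/4
  (0, 35/6) → C = 35/2
  (27/5, 0) → C = 27

p = 159/16, q = 121/48, maximum C = 229/4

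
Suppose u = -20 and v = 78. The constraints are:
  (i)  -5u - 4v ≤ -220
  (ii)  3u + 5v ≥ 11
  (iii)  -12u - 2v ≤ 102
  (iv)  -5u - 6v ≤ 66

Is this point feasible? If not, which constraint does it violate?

Constraint (i): -5u - 4v = -212, which is not ≤ -220. All other constraints are satisfied.

not feasible — violates (i)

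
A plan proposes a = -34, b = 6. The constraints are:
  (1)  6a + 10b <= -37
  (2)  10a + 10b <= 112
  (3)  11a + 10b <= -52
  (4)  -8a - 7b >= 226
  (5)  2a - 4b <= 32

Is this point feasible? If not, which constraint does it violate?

feasible

(1): -144 ≤ -37 ✓
(2): -280 ≤ 112 ✓
(3): -314 ≤ -52 ✓
(4): 230 ≥ 226 ✓
(5): -92 ≤ 32 ✓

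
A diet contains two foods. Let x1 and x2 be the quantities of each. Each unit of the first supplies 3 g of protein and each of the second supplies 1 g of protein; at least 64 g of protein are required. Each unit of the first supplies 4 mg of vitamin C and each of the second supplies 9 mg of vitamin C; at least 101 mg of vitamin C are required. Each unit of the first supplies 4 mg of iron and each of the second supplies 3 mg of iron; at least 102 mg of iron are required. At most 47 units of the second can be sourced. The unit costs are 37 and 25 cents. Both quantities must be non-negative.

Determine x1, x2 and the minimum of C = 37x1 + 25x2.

Corner points and C = 37x1 + 25x2:
  (51/2, 0) → C = 1887/2
  (18, 10) → C = 916
  (17/3, 47) → C = 4154/3
The feasible region is unbounded (it extends along (1, 0)), but C strictly increases along every unbounded feasible direction, so there is no improving ray and the minimum is attained at a vertex.

The optimum lies where 3x1 + x2 = 64 and 4x1 + 3x2 = 102.
Solving simultaneously gives x1 = 18, x2 = 10.

x1 = 18, x2 = 10, minimum C = 916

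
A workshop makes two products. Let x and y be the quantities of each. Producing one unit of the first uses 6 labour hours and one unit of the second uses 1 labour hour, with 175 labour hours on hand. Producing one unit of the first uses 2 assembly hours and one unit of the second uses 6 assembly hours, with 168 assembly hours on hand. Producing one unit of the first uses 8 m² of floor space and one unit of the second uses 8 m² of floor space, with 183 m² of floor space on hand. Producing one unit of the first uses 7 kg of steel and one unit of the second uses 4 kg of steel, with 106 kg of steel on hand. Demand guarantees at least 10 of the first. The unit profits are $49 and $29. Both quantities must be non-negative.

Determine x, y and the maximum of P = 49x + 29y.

x = 10, y = 9, maximum P = 751

Extreme points and P = 49x + 29y:
  (106/7, 0) → P = 742
  (10, 0) → P = 490
  (10, 9) → P = 751

The binding constraints are 7x + 4y = 106 and x = 10.
Solving simultaneously gives x = 10, y = 9.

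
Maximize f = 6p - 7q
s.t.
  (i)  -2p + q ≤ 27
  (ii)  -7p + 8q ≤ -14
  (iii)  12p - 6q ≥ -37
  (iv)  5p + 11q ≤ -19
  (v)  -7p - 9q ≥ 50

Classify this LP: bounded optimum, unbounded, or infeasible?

From the feasible point (-190/27, -427/54), moving in the direction (-1, -2) keeps every constraint satisfied while f increases without bound.

unbounded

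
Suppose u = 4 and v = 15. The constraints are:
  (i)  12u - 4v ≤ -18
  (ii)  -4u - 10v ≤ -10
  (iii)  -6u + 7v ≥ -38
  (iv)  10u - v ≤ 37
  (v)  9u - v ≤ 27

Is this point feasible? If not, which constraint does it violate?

not feasible — violates (i)

Constraint (i): 12u - 4v = -12, which is not ≤ -18. All other constraints are satisfied.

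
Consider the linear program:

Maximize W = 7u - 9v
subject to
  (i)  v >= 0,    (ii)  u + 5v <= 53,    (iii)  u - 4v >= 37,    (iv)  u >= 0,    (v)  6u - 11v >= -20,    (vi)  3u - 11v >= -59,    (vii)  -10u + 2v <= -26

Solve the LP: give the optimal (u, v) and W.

Corner points and W = 7u - 9v:
  (53, 0) → W = 371
  (37, 0) → W = 259
  (397/9, 16/9) → W = 2635/9

u = 53, v = 0, maximum W = 371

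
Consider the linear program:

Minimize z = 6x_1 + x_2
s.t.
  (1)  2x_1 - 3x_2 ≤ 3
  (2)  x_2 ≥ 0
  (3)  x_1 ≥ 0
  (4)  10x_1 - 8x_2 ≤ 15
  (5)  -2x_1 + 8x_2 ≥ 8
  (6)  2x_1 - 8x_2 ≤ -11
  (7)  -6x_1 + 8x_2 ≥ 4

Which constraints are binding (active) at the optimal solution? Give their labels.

(3) and (6)

Extreme points and z = 6x_1 + x_2:
  (0, 11/8) → z = 11/8
  (19/4, 65/16) → z = 521/16
  (7/4, 29/16) → z = 197/16
The feasible region is unbounded (it extends along (0, 1), (4, 5)), but z strictly increases along every unbounded feasible direction, so there is no improving ray and the minimum is attained at a vertex.

The minimum is at (0, 11/8). Substituting into each constraint, equality holds for (3) and (6); the remaining constraints have slack.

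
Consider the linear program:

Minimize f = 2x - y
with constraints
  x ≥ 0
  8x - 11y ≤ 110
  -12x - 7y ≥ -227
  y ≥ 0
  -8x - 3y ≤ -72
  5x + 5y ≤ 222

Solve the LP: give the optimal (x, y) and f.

The optimum lies where x = 0 and -12x - 7y = -227.
Solving simultaneously gives x = 0, y = 227/7.

x = 0, y = 227/7, minimum f = -227/7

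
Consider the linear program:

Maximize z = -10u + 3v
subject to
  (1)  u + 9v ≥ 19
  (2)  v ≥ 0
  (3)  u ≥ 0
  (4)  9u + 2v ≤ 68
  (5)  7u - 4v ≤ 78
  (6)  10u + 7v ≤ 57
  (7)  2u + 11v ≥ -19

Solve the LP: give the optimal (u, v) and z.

Corner points and z = -10u + 3v:
  (0, 19/9) → z = 19/3
  (380/83, 133/83) → z = -3401/83
  (0, 57/7) → z = 171/7

The binding constraints are u = 0 and 10u + 7v = 57.
Solving simultaneously gives u = 0, v = 57/7.

u = 0, v = 57/7, maximum z = 171/7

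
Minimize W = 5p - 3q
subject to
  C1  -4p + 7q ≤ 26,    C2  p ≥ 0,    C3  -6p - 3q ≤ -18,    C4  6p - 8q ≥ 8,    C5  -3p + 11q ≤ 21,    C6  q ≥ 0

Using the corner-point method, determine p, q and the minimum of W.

p = 28/11, q = 10/11, minimum W = 10

Feasible corners and W = 5p - 3q:
  (28/11, 10/11) → W = 10
  (3, 0) → W = 15
  (128/21, 25/7) → W = 415/21
The feasible region is unbounded (it extends along (11, 3), (1, 0)), but W strictly increases along every unbounded feasible direction, so there is no improving ray and the minimum is attained at a vertex.

The optimum lies where -6p - 3q = -18 and 6p - 8q = 8.
Solving simultaneously gives p = 28/11, q = 10/11.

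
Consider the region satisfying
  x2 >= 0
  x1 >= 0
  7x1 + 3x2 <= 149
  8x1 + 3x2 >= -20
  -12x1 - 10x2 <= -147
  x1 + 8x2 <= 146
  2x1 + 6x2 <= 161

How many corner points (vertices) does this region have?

Pairwise boundary intersections that survive every other constraint:
  (149/7, 0)
  (49/4, 0)
  (0, 147/10)
  (0, 73/4)
  (754/53, 873/53)

5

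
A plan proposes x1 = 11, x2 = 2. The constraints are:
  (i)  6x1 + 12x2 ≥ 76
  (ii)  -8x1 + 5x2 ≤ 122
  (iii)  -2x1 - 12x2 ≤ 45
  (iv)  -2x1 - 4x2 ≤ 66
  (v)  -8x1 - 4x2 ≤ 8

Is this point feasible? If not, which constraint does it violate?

(i): 90 ≥ 76 ✓
(ii): -78 ≤ 122 ✓
(iii): -46 ≤ 45 ✓
(iv): -30 ≤ 66 ✓
(v): -96 ≤ 8 ✓

feasible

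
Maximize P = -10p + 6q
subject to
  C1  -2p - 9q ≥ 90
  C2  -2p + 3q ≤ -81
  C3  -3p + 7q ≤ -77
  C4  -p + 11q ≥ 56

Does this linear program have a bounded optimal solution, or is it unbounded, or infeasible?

The boundaries -2p - 9q = 90 and -2p + 3q = -81 meet at (153/8, -57/4), but that point violates -p + 11q ≥ 56. Every candidate vertex is excluded by some other constraint, so the feasible region is empty.

infeasible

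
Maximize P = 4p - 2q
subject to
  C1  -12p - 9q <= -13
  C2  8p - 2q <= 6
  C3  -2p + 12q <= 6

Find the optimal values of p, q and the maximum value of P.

Vertices and P = 4p - 2q:
  (5/6, 1/3) → P = 8/3
  (17/27, 49/81) → P = 106/81
  (21/23, 15/23) → P = 54/23

p = 5/6, q = 1/3, maximum P = 8/3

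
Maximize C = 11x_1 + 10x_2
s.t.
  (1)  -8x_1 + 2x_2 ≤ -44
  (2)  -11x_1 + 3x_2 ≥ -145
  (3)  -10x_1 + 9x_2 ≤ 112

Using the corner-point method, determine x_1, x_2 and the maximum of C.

Corner points and C = 11x_1 + 10x_2:
  (-79, -338) → C = -4249
  (155/13, 334/13) → C = 5045/13
  (547/23, 894/23) → C = 14957/23

x_1 = 547/23, x_2 = 894/23, maximum C = 14957/23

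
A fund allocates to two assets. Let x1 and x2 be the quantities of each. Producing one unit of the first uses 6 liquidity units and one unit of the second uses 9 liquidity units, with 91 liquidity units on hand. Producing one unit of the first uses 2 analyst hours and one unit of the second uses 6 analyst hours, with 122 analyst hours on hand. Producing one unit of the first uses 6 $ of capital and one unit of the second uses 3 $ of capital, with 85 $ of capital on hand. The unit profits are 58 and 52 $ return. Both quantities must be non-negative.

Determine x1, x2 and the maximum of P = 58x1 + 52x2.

x1 = 41/3, x2 = 1, maximum P = 2534/3

Extreme points and P = 58x1 + 52x2:
  (0, 0) → P = 0
  (0, 91/9) → P = 4732/9
  (85/6, 0) → P = 2465/3
  (41/3, 1) → P = 2534/3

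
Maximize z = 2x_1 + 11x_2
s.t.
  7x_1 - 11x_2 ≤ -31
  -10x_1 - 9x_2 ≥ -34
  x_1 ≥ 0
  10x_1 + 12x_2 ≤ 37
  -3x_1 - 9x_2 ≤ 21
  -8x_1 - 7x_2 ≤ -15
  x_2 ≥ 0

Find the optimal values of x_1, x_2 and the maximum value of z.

x_1 = 0, x_2 = 37/12, maximum z = 407/12

Feasible corners and z = 2x_1 + 11x_2:
  (0, 31/11) → z = 31
  (35/194, 569/194) → z = 6329/194
  (0, 37/12) → z = 407/12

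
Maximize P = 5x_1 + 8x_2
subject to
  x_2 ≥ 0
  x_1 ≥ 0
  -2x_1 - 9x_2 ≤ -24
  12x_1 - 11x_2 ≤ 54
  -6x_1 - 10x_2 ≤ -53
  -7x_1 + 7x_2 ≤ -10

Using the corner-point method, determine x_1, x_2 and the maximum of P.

The binding constraints are 12x_1 - 11x_2 = 54 and -7x_1 + 7x_2 = -10.
Solving simultaneously gives x_1 = 268/7, x_2 = 258/7.

x_1 = 268/7, x_2 = 258/7, maximum P = 3404/7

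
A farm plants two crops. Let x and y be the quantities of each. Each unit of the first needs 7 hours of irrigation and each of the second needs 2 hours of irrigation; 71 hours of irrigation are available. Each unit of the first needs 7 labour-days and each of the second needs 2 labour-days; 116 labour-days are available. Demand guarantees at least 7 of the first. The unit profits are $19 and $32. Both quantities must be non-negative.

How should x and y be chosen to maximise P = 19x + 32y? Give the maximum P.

x = 7, y = 11, maximum P = 485

Feasible corners and P = 19x + 32y:
  (71/7, 0) → P = 1349/7
  (7, 0) → P = 133
  (7, 11) → P = 485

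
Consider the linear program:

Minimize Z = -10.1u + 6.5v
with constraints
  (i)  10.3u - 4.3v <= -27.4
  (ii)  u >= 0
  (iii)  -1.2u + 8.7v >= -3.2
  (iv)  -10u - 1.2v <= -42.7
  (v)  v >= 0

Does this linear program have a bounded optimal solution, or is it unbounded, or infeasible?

bounded optimum

Feasible corners and Z = -10.1u + 6.5v:
  (15073/5536, 71381/5536) → Z = 194837/3460
  (0, 427/12) → Z = 5551/24
The feasible region has finitely many vertices and no improving ray; the minimum is 194837/3460 at (15073/5536, 71381/5536).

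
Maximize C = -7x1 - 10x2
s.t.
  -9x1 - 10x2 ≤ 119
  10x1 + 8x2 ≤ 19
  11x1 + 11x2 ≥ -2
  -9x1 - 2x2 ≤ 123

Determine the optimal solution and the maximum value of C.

Feasible corners and C = -7x1 - 10x2:
  (225/22, -229/22) → C = 65/2
  (-511/26, 1401/52) → C = -1714/13
  (-1349/77, 1335/77) → C = -3907/77

The binding constraints are 10x1 + 8x2 = 19 and 11x1 + 11x2 = -2.
Solving simultaneously gives x1 = 225/22, x2 = -229/22.

x1 = 225/22, x2 = -229/22, maximum C = 65/2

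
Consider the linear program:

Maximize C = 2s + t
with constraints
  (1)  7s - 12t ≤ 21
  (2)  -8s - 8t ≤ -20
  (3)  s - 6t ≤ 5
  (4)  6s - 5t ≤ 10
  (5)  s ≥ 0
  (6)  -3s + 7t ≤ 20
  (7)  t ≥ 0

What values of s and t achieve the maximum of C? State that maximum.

Extreme points and C = 2s + t:
  (45/22, 5/11) → C = 50/11
  (0, 5/2) → C = 5/2
  (170/27, 50/9) → C = 490/27
  (0, 20/7) → C = 20/7

The binding constraints are 6s - 5t = 10 and -3s + 7t = 20.
Solving simultaneously gives s = 170/27, t = 50/9.

s = 170/27, t = 50/9, maximum C = 490/27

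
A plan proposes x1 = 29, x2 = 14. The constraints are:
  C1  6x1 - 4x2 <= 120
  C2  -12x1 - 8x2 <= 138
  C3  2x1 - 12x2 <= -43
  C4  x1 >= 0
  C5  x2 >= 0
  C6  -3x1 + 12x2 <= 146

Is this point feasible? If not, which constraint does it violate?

feasible

C1: 118 ≤ 120 ✓
C2: -460 ≤ 138 ✓
C3: -110 ≤ -43 ✓
C4: 29 ≥ 0 ✓
C5: 14 ≥ 0 ✓
C6: 81 ≤ 146 ✓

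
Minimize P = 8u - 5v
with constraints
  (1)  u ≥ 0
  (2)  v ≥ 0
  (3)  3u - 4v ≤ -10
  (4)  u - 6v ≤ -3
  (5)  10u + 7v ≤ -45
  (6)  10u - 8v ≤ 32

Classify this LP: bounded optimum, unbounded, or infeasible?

infeasible

The boundaries u = 0 and 3u - 4v = -10 meet at (0, 5/2), but that point violates 10u + 7v ≤ -45. Every candidate vertex is excluded by some other constraint, so the feasible region is empty.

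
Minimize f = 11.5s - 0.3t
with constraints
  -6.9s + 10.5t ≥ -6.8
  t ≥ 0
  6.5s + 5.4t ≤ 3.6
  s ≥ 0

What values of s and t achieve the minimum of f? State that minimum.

Corner points and f = 11.5s - 0.3t:
  (36/65, 0) → f = 414/65
  (0, 0) → f = 0
  (0, 2/3) → f = -1/5

The optimum lies where 6.5s + 5.4t = 3.6 and s = 0.
Solving simultaneously gives s = 0, t = 2/3.

s = 0, t = 2/3, minimum f = -1/5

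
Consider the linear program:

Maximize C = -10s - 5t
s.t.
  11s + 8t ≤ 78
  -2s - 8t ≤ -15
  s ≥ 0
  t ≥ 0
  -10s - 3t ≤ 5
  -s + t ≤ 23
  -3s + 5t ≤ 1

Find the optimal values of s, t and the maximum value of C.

s = 67/34, t = 47/34, maximum C = -905/34

Extreme points and C = -10s - 5t:
  (7, 1/8) → C = -565/8
  (382/79, 245/79) → C = -5045/79
  (67/34, 47/34) → C = -905/34

The binding constraints are -2s - 8t = -15 and -3s + 5t = 1.
Solving simultaneously gives s = 67/34, t = 47/34.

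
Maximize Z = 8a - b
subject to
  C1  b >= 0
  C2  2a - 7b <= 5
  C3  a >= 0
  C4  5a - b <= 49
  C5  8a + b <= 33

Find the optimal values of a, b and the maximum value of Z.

Feasible corners and Z = 8a - b:
  (5/2, 0) → Z = 20
  (0, 0) → Z = 0
  (118/29, 13/29) → Z = 931/29
  (0, 33) → Z = -33

a = 118/29, b = 13/29, maximum Z = 931/29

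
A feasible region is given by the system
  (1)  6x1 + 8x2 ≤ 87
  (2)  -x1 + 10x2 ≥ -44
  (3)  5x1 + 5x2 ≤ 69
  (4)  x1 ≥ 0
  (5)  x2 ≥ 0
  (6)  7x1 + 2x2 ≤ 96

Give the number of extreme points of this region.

5

Pairwise boundary intersections that survive every other constraint:
  (117/10, 21/10)
  (0, 87/8)
  (342/25, 3/25)
  (0, 0)
  (96/7, 0)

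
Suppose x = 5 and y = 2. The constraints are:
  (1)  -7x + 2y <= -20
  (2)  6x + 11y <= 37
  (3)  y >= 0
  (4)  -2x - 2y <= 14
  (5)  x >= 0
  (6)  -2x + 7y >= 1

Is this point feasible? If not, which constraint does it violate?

not feasible — violates (2)

Constraint (2): 6x + 11y = 52, which is not ≤ 37. All other constraints are satisfied.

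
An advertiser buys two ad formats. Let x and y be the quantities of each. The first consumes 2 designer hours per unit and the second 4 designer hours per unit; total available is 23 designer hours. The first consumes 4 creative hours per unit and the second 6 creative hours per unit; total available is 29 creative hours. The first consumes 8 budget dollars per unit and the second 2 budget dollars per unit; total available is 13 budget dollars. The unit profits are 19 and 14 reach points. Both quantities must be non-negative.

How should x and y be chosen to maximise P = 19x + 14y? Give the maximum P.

Extreme points and P = 19x + 14y:
  (0, 0) → P = 0
  (0, 29/6) → P = 203/3
  (13/8, 0) → P = 247/8
  (1/2, 9/2) → P = 145/2

The binding constraints are 4x + 6y = 29 and 8x + 2y = 13.
Solving simultaneously gives x = 1/2, y = 9/2.

x = 1/2, y = 9/2, maximum P = 145/2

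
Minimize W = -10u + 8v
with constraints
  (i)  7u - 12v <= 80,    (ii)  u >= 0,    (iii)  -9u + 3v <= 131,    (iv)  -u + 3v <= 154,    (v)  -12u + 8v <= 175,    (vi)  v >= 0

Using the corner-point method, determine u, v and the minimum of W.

u = 232, v = 386/3, minimum W = -3872/3

Vertices and W = -10u + 8v:
  (232, 386/3) → W = -3872/3
  (80/7, 0) → W = -800/7
  (0, 175/8) → W = 175
  (0, 0) → W = 0
  (101/4, 239/4) → W = 451/2

The binding constraints are 7u - 12v = 80 and -u + 3v = 154.
Solving simultaneously gives u = 232, v = 386/3.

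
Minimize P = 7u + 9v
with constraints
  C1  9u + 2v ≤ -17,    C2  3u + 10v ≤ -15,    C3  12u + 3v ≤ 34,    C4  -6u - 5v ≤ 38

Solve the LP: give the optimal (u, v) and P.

u = -3/11, v = -80/11, minimum P = -741/11

Extreme points and P = 7u + 9v:
  (-5/3, -1) → P = -62/3
  (-3/11, -80/11) → P = -741/11
  (-61/9, 8/15) → P = -1919/45

At the optimal vertex, 9u + 2v = -17 and -6u - 5v = 38.
Solving simultaneously gives u = -3/11, v = -80/11.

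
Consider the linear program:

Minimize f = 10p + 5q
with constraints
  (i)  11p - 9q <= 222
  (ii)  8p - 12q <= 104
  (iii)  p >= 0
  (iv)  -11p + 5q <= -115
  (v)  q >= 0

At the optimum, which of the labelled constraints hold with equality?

Vertices and f = 10p + 5q:
  (144/5, 158/15) → f = 1022/3
  (13, 0) → f = 130
  (115/11, 0) → f = 1150/11
The feasible region is unbounded (it extends along (5, 11), (9, 11)), but f strictly increases along every unbounded feasible direction, so there is no improving ray and the minimum is attained at a vertex.

The minimum is at (115/11, 0). Substituting into each constraint, equality holds for (iv) and (v); the remaining constraints have slack.

(iv) and (v)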